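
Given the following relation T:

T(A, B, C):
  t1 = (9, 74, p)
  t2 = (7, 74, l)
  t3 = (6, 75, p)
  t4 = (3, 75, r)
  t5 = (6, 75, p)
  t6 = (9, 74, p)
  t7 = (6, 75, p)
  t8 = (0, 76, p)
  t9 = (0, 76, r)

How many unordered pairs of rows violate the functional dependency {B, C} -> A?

0

(B=74, C=p): all 2 rows agree on A — 0 pairs.
(B=75, C=p): all 3 rows agree on A — 0 pairs.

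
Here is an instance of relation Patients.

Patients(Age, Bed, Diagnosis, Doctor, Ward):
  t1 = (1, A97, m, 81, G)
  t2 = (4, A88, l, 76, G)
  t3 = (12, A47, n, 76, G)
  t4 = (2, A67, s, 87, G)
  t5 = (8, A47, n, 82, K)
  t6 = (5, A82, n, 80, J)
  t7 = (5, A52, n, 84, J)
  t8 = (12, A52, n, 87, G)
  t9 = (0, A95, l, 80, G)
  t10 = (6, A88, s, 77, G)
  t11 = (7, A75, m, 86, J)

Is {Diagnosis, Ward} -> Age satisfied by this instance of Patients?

No

(Diagnosis=m, Ward=G): row 1 → Age = 1 ✓
(Diagnosis=l, Ward=G): rows 2, 9 → Age takes values {4, 0} — violation
(Diagnosis=n, Ward=G): rows 3, 8 → Age = 12, 12 ✓
(Diagnosis=s, Ward=G): rows 4, 10 → Age takes values {2, 6} — violation
(Diagnosis=n, Ward=K): row 5 → Age = 8 ✓
(Diagnosis=n, Ward=J): rows 6, 7 → Age = 5, 5 ✓
(Diagnosis=m, Ward=J): row 11 → Age = 7 ✓
Two rows agree on {Diagnosis, Ward} but differ on Age, so {Diagnosis, Ward} -> Age does not hold.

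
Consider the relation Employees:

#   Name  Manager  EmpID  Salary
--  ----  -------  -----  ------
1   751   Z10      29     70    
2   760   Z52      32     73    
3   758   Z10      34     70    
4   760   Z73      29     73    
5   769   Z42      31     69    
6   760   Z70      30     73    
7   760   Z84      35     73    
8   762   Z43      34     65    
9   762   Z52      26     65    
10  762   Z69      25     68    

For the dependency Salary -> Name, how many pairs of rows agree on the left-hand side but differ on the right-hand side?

1

Salary=70: violating pairs (1,3) — 1 pair.
Salary=73: all 4 rows agree on Name — 0 pairs.
Salary=65: all 2 rows agree on Name — 0 pairs.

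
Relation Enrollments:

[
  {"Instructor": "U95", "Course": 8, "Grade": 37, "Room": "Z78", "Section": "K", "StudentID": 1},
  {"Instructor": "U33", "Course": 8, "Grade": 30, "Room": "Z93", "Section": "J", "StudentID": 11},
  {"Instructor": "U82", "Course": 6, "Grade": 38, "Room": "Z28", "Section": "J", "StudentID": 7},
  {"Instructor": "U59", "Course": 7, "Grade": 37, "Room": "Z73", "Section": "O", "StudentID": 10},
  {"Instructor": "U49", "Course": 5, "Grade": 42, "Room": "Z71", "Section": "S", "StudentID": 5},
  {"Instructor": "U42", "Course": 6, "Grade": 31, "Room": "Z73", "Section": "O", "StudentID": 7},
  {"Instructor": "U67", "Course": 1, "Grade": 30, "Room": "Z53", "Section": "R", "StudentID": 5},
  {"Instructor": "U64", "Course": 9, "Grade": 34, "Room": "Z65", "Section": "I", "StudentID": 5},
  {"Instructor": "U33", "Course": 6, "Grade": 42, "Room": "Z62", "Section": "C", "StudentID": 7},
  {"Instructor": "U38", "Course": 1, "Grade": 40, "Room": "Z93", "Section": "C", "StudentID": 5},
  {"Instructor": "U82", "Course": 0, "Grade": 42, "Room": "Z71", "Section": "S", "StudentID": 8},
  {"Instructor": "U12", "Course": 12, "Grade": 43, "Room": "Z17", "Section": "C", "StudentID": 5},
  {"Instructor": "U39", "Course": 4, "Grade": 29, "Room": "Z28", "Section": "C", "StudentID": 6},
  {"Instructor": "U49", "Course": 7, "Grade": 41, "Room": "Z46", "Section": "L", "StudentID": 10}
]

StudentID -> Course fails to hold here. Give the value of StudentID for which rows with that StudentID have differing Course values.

5

StudentID=1: 1 row → Course = 8 ✓
StudentID=11: 1 row → Course = 8 ✓
StudentID=7: 3 rows → Course = 6, 6, 6 ✓
StudentID=10: 2 rows → Course = 7, 7 ✓
StudentID=5: 5 rows → Course takes values {5, 1, 9, 12} — violation
StudentID=8: 1 row → Course = 0 ✓
StudentID=6: 1 row → Course = 4 ✓
The only StudentID value with inconsistent Course is StudentID=5.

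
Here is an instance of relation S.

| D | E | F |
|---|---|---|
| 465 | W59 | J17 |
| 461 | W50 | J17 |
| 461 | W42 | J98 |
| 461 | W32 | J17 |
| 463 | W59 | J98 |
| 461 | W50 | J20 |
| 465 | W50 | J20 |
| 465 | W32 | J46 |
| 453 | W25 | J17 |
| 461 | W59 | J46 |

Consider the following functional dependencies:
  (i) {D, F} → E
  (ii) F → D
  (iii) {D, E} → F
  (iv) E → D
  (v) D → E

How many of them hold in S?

0

(i) {D, F} → E: (D=461, F=J17): 2 rows → E takes values {W50, W32} — violation — fails.
(ii) F → D: F=J17: 4 rows → D takes values {465, 461, 453} — violation; F=J98: 2 rows → D takes values {461, 463} — violation; F=J20: 2 rows → D takes values {461, 465} — violation; F=J46: 2 rows → D takes values {465, 461} — violation — fails.
(iii) {D, E} → F: (D=461, E=W50): 2 rows → F takes values {J17, J20} — violation — fails.
(iv) E → D: E=W59: 3 rows → D takes values {465, 463, 461} — violation; E=W50: 3 rows → D takes values {461, 465} — violation; E=W32: 2 rows → D takes values {461, 465} — violation — fails.
(v) D → E: D=465: 3 rows → E takes values {W59, W50, W32} — violation; D=461: 5 rows → E takes values {W50, W42, W32, W59} — violation — fails.
None of the 5 dependencies hold.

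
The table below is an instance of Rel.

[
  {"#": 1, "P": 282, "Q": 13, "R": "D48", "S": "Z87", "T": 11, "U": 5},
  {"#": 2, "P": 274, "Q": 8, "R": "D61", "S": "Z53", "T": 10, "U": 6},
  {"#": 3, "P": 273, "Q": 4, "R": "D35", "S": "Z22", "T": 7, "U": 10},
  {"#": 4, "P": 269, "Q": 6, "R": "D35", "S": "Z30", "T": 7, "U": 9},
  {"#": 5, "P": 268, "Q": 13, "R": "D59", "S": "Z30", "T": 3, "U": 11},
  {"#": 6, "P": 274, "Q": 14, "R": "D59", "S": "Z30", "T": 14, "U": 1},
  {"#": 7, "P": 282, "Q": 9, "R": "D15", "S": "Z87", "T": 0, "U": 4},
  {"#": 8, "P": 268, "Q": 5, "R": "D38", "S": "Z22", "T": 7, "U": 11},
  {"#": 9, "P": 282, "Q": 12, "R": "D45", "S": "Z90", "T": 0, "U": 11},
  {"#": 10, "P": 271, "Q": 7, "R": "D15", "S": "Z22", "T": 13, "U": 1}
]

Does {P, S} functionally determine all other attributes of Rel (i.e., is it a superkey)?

No

Rows 1 and 7 have the same {P, S} value (P=282, S=Z87) but are distinct tuples, so {P, S} does not determine every attribute — not a superkey.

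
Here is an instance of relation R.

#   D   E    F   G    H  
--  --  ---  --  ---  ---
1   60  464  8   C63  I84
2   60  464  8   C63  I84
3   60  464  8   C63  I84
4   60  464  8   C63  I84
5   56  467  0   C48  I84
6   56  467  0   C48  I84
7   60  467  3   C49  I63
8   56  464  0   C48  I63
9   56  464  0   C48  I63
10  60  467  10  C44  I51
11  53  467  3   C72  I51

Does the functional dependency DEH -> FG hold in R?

(D=60, E=464, H=I84): rows 1, 2, 3, 4 → {F,G} = (8, C63), (8, C63), (8, C63), (8, C63) ✓
(D=56, E=467, H=I84): rows 5, 6 → {F,G} = (0, C48), (0, C48) ✓
(D=60, E=467, H=I63): row 7 → {F,G} = (3, C49) ✓
(D=56, E=464, H=I63): rows 8, 9 → {F,G} = (0, C48), (0, C48) ✓
(D=60, E=467, H=I51): row 10 → {F,G} = (10, C44) ✓
(D=53, E=467, H=I51): row 11 → {F,G} = (3, C72) ✓
Every DEH value is associated with a single FG value, so DEH -> FG holds.

Yes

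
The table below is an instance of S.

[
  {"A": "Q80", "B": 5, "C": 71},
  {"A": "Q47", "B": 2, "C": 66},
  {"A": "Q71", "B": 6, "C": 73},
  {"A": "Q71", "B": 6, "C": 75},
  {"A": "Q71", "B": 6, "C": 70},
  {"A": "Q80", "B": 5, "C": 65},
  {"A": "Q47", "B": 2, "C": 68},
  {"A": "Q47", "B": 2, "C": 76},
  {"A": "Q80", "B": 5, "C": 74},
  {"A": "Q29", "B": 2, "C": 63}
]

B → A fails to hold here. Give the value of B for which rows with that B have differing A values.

B=5: 3 rows → A = Q80, Q80, Q80 ✓
B=2: 4 rows → A takes values {Q47, Q29} — violation
B=6: 3 rows → A = Q71, Q71, Q71 ✓
The only B value with inconsistent A is B=2.

2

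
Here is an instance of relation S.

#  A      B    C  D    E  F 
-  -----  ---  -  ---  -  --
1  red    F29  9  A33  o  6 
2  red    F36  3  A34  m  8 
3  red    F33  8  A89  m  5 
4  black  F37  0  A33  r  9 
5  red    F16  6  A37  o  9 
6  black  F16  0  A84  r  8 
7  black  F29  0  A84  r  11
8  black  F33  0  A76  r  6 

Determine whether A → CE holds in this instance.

No

A=red: rows 1, 2, 3, 5 → {C,E} takes values {(9, o), (3, m), (8, m), (6, o)} — violation
A=black: rows 4, 6, 7, 8 → {C,E} = (0, r), (0, r), (0, r), (0, r) ✓
Two rows agree on A but differ on CE, so A → CE does not hold.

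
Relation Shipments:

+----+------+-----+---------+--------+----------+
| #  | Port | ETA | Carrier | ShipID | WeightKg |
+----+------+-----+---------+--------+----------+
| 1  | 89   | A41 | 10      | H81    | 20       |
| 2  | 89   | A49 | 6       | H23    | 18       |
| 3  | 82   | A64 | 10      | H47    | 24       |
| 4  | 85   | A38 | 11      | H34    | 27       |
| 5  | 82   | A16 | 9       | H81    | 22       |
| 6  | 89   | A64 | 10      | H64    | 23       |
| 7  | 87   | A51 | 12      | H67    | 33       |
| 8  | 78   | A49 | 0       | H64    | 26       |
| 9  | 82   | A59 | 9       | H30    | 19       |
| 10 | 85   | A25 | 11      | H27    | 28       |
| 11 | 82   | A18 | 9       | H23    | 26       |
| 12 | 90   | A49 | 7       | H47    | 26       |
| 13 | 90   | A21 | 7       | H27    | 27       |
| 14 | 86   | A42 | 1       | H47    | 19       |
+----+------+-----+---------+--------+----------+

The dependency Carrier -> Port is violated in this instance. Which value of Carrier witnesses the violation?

10

Carrier=10: rows 1, 3, 6 → Port takes values {89, 82} — violation
Carrier=6: row 2 → Port = 89 ✓
Carrier=11: rows 4, 10 → Port = 85, 85 ✓
Carrier=9: rows 5, 9, 11 → Port = 82, 82, 82 ✓
Carrier=12: row 7 → Port = 87 ✓
Carrier=0: row 8 → Port = 78 ✓
Carrier=7: rows 12, 13 → Port = 90, 90 ✓
Carrier=1: row 14 → Port = 86 ✓
The only Carrier value with inconsistent Port is Carrier=10.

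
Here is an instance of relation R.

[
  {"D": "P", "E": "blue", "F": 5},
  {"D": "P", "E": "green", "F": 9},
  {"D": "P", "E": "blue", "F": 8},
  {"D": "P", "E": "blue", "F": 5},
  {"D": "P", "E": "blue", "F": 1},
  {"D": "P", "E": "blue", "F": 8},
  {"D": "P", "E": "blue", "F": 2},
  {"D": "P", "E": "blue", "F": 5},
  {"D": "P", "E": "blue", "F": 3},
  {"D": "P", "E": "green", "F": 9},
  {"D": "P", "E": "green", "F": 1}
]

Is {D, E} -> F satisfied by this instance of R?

No

(D=P, E=blue): 8 rows → F takes values {5, 8, 1, 2, 3} — violation
(D=P, E=green): 3 rows → F takes values {9, 1} — violation
Two rows agree on {D, E} but differ on F, so {D, E} -> F does not hold.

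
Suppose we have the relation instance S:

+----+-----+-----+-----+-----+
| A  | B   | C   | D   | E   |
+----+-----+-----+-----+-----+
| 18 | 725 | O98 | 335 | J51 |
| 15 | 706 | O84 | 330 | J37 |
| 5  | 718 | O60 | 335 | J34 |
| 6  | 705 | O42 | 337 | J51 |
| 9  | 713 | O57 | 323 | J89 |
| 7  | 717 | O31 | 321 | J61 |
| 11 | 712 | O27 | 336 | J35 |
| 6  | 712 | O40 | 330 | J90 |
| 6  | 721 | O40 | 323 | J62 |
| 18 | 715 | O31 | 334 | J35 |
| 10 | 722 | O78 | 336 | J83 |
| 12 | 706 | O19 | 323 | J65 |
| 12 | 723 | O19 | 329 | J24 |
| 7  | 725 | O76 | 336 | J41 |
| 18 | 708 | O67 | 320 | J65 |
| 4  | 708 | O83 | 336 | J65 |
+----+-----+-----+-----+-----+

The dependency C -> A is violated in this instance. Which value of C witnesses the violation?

C=O98: 1 row → A = 18 ✓
C=O84: 1 row → A = 15 ✓
C=O60: 1 row → A = 5 ✓
C=O42: 1 row → A = 6 ✓
C=O57: 1 row → A = 9 ✓
C=O31: 2 rows → A takes values {7, 18} — violation
C=O27: 1 row → A = 11 ✓
C=O40: 2 rows → A = 6, 6 ✓
C=O78: 1 row → A = 10 ✓
C=O19: 2 rows → A = 12, 12 ✓
C=O76: 1 row → A = 7 ✓
C=O67: 1 row → A = 18 ✓
C=O83: 1 row → A = 4 ✓
The only C value with inconsistent A is C=O31.

O31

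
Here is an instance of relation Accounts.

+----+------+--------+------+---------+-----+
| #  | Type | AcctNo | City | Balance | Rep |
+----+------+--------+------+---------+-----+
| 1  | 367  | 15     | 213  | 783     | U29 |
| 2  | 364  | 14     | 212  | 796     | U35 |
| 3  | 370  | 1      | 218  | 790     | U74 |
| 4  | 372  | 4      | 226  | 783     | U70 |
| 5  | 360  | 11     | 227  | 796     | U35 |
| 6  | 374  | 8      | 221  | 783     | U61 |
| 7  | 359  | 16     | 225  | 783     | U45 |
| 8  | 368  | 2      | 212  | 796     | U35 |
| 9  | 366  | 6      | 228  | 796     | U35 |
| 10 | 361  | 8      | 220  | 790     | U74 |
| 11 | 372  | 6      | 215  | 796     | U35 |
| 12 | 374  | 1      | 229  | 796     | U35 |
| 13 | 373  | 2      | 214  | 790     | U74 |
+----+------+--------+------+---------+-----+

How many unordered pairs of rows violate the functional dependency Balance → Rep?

Balance=783: violating pairs (1,4), (1,6), (1,7), (4,6), (4,7), (6,7) — 6 pairs.
Balance=796: all 6 rows agree on Rep — 0 pairs.
Balance=790: all 3 rows agree on Rep — 0 pairs.

6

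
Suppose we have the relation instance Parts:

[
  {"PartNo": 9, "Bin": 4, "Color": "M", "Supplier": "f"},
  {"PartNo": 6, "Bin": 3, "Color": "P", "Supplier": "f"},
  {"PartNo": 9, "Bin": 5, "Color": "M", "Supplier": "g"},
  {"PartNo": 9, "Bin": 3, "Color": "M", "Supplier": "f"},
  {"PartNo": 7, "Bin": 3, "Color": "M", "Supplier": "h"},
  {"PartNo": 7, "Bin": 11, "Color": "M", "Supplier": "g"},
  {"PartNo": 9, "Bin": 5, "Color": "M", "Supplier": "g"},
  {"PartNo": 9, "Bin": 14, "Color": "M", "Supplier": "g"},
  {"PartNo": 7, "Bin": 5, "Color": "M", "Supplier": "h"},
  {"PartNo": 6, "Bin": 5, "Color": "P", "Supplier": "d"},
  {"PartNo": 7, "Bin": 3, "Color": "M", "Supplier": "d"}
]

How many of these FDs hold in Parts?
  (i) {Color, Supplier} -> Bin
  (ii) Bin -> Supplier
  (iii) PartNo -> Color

1

(i) {Color, Supplier} -> Bin: (Color=M, Supplier=f): 2 rows → Bin takes values {4, 3} — violation; (Color=M, Supplier=g): 4 rows → Bin takes values {5, 11, 14} — violation; (Color=M, Supplier=h): 2 rows → Bin takes values {3, 5} — violation — fails.
(ii) Bin -> Supplier: Bin=3: 4 rows → Supplier takes values {f, h, d} — violation; Bin=5: 4 rows → Supplier takes values {g, h, d} — violation — fails.
(iii) PartNo -> Color: every LHS value maps to a single RHS value — holds.
1 of the 3 dependencies holds.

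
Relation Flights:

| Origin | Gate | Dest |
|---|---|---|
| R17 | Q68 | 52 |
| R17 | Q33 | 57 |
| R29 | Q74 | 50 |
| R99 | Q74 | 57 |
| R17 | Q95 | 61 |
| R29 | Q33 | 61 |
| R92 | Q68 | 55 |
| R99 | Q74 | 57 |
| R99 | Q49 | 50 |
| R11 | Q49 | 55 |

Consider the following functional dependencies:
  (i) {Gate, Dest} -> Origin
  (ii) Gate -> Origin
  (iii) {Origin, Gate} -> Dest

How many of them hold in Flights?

2

(i) {Gate, Dest} -> Origin: every LHS value maps to a single RHS value — holds.
(ii) Gate -> Origin: Gate=Q68: 2 rows → Origin takes values {R17, R92} — violation; Gate=Q33: 2 rows → Origin takes values {R17, R29} — violation; Gate=Q74: 3 rows → Origin takes values {R29, R99} — violation; Gate=Q49: 2 rows → Origin takes values {R99, R11} — violation — fails.
(iii) {Origin, Gate} -> Dest: every LHS value maps to a single RHS value — holds.
2 of the 3 dependencies hold.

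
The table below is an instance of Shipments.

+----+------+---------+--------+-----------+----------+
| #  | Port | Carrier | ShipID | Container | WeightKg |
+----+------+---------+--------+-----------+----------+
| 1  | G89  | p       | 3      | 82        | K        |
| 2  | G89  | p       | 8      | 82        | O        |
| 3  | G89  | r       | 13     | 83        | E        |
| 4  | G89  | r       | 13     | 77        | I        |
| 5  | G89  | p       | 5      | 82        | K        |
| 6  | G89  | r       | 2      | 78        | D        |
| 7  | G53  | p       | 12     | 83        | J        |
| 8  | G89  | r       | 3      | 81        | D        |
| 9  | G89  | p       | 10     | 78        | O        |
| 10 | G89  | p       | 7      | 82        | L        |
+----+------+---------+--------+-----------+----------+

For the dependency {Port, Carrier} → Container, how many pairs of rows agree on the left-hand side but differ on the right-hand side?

(Port=G89, Carrier=p): violating pairs (1,9), (2,9), (5,9), (9,10) — 4 pairs.
(Port=G89, Carrier=r): violating pairs (3,4), (3,6), (3,8), (4,6), (4,8), (6,8) — 6 pairs.

10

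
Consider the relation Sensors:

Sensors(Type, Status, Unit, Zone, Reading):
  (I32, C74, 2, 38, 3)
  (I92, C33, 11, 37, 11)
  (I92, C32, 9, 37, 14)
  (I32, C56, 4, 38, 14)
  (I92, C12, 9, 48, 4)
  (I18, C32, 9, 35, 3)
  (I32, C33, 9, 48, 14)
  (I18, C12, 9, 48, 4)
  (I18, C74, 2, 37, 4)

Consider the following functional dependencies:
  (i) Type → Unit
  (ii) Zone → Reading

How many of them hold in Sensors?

0

(i) Type → Unit: Type=I32: 3 rows → Unit takes values {2, 4, 9} — violation; Type=I92: 3 rows → Unit takes values {11, 9} — violation; Type=I18: 3 rows → Unit takes values {9, 2} — violation — fails.
(ii) Zone → Reading: Zone=38: 2 rows → Reading takes values {3, 14} — violation; Zone=37: 3 rows → Reading takes values {11, 14, 4} — violation; Zone=48: 3 rows → Reading takes values {4, 14} — violation — fails.
None of the 2 dependencies hold.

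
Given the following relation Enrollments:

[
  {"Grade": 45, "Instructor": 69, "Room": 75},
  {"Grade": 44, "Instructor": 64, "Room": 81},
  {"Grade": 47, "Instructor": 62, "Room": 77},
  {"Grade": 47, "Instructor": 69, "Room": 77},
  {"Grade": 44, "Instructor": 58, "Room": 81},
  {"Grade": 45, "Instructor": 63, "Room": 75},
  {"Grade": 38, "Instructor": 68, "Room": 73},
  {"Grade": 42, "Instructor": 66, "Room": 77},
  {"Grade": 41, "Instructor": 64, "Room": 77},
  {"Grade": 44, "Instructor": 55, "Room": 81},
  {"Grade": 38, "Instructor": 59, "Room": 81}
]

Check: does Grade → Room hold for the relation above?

No

Grade=45: 2 rows → Room = 75, 75 ✓
Grade=44: 3 rows → Room = 81, 81, 81 ✓
Grade=47: 2 rows → Room = 77, 77 ✓
Grade=38: 2 rows → Room takes values {73, 81} — violation
Grade=42: 1 row → Room = 77 ✓
Grade=41: 1 row → Room = 77 ✓
Two rows agree on Grade but differ on Room, so Grade → Room does not hold.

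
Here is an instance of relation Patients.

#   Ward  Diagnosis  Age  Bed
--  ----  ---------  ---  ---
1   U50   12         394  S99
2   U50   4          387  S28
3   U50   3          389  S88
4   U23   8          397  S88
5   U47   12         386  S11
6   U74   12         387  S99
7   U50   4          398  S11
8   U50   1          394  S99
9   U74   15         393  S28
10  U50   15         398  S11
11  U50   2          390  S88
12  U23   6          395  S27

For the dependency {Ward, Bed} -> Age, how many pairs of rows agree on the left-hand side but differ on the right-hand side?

1

(Ward=U50, Bed=S99): all 2 rows agree on Age — 0 pairs.
(Ward=U50, Bed=S88): violating pairs (3,11) — 1 pair.
(Ward=U50, Bed=S11): all 2 rows agree on Age — 0 pairs.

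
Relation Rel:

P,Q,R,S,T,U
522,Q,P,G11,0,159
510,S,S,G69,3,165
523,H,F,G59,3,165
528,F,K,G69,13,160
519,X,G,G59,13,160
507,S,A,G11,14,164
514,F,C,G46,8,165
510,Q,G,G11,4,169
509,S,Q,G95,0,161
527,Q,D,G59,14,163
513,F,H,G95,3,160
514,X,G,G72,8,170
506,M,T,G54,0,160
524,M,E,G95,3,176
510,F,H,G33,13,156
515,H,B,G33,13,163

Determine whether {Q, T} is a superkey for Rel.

No

Two distinct rows share (Q=F, T=13), so {Q, T} does not determine every attribute — not a superkey.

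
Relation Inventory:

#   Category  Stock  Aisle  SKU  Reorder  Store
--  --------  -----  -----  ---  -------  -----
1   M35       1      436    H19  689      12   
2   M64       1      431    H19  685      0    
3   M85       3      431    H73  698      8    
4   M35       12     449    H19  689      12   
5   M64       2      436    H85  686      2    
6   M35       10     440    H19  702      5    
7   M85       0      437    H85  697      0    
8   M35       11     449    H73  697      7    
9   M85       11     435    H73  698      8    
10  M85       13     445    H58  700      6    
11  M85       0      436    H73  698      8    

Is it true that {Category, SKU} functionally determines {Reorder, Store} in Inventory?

No

(Category=M35, SKU=H19): rows 1, 4, 6 → {Reorder,Store} takes values {(689, 12), (702, 5)} — violation
(Category=M64, SKU=H19): row 2 → {Reorder,Store} = (685, 0) ✓
(Category=M85, SKU=H73): rows 3, 9, 11 → {Reorder,Store} = (698, 8), (698, 8), (698, 8) ✓
(Category=M64, SKU=H85): row 5 → {Reorder,Store} = (686, 2) ✓
(Category=M85, SKU=H85): row 7 → {Reorder,Store} = (697, 0) ✓
(Category=M35, SKU=H73): row 8 → {Reorder,Store} = (697, 7) ✓
(Category=M85, SKU=H58): row 10 → {Reorder,Store} = (700, 6) ✓
Two rows agree on {Category, SKU} but differ on {Reorder, Store}, so {Category, SKU} → {Reorder, Store} does not hold.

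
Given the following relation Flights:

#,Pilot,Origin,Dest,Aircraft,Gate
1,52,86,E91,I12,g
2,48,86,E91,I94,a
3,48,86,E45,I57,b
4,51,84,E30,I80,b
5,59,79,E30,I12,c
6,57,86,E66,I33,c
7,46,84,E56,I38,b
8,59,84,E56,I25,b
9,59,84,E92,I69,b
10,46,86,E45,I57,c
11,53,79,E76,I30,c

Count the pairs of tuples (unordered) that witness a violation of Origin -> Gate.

Origin=86: violating pairs (1,2), (1,3), (1,6), (1,10), (2,3), (2,6), (2,10), (3,6), (3,10) — 9 pairs.
Origin=84: all 4 rows agree on Gate — 0 pairs.
Origin=79: all 2 rows agree on Gate — 0 pairs.

9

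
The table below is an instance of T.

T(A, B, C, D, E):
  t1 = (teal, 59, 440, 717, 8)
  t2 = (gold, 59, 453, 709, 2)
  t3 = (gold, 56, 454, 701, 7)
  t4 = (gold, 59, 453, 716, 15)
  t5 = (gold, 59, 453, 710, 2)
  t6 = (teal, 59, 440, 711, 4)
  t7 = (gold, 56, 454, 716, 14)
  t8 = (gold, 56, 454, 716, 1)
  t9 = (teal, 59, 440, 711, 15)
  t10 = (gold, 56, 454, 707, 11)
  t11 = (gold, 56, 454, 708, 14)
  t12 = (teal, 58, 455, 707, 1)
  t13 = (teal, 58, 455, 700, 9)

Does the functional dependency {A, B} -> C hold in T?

Yes

(A=teal, B=59): rows 1, 6, 9 → C = 440, 440, 440 ✓
(A=gold, B=59): rows 2, 4, 5 → C = 453, 453, 453 ✓
(A=gold, B=56): rows 3, 7, 8, 10, 11 → C = 454, 454, 454, 454, 454 ✓
(A=teal, B=58): rows 12, 13 → C = 455, 455 ✓
Every {A, B} value is associated with a single C value, so {A, B} -> C holds.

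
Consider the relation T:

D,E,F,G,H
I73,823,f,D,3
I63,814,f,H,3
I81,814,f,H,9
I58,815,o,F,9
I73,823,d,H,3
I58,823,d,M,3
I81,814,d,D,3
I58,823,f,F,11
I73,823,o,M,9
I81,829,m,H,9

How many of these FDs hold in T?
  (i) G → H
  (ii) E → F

0

(i) G → H: G=H: 4 rows → H takes values {3, 9} — violation; G=F: 2 rows → H takes values {9, 11} — violation; G=M: 2 rows → H takes values {3, 9} — violation — fails.
(ii) E → F: E=823: 5 rows → F takes values {f, d, o} — violation; E=814: 3 rows → F takes values {f, d} — violation — fails.
None of the 2 dependencies hold.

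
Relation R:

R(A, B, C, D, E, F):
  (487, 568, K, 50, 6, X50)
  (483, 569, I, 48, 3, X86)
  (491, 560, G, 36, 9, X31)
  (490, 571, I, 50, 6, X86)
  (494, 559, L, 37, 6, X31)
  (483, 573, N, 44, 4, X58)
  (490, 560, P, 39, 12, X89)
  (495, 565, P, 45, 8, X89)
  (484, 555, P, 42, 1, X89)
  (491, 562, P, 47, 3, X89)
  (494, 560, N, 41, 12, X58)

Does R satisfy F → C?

No

F=X50: 1 row → C = K ✓
F=X86: 2 rows → C = I, I ✓
F=X31: 2 rows → C takes values {G, L} — violation
F=X58: 2 rows → C = N, N ✓
F=X89: 4 rows → C = P, P, P, P ✓
Two rows agree on F but differ on C, so F → C does not hold.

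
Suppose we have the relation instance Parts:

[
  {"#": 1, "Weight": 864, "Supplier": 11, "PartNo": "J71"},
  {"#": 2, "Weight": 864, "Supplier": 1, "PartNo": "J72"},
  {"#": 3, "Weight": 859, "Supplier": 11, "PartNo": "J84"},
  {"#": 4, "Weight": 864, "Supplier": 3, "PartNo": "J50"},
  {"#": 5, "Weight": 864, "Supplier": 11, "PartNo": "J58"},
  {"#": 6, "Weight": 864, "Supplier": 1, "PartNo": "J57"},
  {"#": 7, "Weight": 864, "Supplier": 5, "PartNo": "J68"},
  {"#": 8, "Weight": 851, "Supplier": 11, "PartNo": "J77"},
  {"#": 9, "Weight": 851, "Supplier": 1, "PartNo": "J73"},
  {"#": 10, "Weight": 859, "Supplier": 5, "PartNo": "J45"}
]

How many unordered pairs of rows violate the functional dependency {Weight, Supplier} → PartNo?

2

(Weight=864, Supplier=11): violating pairs (1,5) — 1 pair.
(Weight=864, Supplier=1): violating pairs (2,6) — 1 pair.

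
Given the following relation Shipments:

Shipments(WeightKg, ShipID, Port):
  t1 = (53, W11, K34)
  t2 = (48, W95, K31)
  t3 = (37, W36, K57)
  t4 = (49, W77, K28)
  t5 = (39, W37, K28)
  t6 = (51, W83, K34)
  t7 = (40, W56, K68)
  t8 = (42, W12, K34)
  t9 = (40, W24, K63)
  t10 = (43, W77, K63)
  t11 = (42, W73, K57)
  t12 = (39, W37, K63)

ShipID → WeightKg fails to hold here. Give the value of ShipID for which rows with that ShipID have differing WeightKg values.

ShipID=W11: row 1 → WeightKg = 53 ✓
ShipID=W95: row 2 → WeightKg = 48 ✓
ShipID=W36: row 3 → WeightKg = 37 ✓
ShipID=W77: rows 4, 10 → WeightKg takes values {49, 43} — violation
ShipID=W37: rows 5, 12 → WeightKg = 39, 39 ✓
ShipID=W83: row 6 → WeightKg = 51 ✓
ShipID=W56: row 7 → WeightKg = 40 ✓
ShipID=W12: row 8 → WeightKg = 42 ✓
ShipID=W24: row 9 → WeightKg = 40 ✓
ShipID=W73: row 11 → WeightKg = 42 ✓
The only ShipID value with inconsistent WeightKg is ShipID=W77.

W77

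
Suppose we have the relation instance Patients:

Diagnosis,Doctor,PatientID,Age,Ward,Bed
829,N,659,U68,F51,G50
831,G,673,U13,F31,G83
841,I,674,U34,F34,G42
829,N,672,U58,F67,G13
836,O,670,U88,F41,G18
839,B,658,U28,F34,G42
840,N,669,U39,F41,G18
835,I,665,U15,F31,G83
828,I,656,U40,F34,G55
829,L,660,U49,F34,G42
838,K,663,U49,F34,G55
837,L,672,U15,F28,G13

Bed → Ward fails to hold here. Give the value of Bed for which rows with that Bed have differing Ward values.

G13

Bed=G50: 1 row → Ward = F51 ✓
Bed=G83: 2 rows → Ward = F31, F31 ✓
Bed=G42: 3 rows → Ward = F34, F34, F34 ✓
Bed=G13: 2 rows → Ward takes values {F67, F28} — violation
Bed=G18: 2 rows → Ward = F41, F41 ✓
Bed=G55: 2 rows → Ward = F34, F34 ✓
The only Bed value with inconsistent Ward is Bed=G13.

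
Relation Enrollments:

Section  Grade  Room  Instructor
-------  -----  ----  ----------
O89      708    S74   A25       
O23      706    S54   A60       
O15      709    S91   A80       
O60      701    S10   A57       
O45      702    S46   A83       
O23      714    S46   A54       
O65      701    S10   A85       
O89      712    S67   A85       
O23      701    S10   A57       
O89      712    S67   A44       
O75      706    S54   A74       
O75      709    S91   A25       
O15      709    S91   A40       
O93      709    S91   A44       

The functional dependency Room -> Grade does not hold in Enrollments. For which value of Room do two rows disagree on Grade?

S46

Room=S74: 1 row → Grade = 708 ✓
Room=S54: 2 rows → Grade = 706, 706 ✓
Room=S91: 4 rows → Grade = 709, 709, 709, 709 ✓
Room=S10: 3 rows → Grade = 701, 701, 701 ✓
Room=S46: 2 rows → Grade takes values {702, 714} — violation
Room=S67: 2 rows → Grade = 712, 712 ✓
The only Room value with inconsistent Grade is Room=S46.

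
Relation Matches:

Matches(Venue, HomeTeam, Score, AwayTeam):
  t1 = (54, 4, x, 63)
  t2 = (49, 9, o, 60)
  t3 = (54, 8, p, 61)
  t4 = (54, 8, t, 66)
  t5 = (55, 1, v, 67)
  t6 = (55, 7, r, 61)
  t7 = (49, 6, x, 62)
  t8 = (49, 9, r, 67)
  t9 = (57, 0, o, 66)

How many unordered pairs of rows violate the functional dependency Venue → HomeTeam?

Venue=54: violating pairs (1,3), (1,4) — 2 pairs.
Venue=49: violating pairs (2,7), (7,8) — 2 pairs.
Venue=55: violating pairs (5,6) — 1 pair.

5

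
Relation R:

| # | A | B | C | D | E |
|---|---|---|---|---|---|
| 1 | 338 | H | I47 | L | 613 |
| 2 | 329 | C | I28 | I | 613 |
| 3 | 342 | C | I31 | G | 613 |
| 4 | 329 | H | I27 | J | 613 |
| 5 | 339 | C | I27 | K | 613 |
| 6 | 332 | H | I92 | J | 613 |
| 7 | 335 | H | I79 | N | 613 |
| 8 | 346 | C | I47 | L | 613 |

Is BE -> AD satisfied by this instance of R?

No

(B=H, E=613): rows 1, 4, 6, 7 → {A,D} takes values {(338, L), (329, J), (332, J), (335, N)} — violation
(B=C, E=613): rows 2, 3, 5, 8 → {A,D} takes values {(329, I), (342, G), (339, K), (346, L)} — violation
Two rows agree on BE but differ on AD, so BE -> AD does not hold.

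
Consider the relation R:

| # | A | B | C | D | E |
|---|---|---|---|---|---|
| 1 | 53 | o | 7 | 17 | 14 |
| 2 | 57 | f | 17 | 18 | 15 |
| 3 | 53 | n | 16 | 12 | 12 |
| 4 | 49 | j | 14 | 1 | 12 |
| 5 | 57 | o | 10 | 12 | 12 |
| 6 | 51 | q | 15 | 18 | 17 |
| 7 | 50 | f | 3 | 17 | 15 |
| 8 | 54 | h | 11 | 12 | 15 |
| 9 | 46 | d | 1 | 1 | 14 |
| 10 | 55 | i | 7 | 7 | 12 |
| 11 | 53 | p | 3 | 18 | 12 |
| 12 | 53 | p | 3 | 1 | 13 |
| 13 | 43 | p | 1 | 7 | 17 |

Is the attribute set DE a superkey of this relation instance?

No

Rows 3 and 5 have the same DE value (D=12, E=12) but are distinct tuples, so DE does not determine every attribute — not a superkey.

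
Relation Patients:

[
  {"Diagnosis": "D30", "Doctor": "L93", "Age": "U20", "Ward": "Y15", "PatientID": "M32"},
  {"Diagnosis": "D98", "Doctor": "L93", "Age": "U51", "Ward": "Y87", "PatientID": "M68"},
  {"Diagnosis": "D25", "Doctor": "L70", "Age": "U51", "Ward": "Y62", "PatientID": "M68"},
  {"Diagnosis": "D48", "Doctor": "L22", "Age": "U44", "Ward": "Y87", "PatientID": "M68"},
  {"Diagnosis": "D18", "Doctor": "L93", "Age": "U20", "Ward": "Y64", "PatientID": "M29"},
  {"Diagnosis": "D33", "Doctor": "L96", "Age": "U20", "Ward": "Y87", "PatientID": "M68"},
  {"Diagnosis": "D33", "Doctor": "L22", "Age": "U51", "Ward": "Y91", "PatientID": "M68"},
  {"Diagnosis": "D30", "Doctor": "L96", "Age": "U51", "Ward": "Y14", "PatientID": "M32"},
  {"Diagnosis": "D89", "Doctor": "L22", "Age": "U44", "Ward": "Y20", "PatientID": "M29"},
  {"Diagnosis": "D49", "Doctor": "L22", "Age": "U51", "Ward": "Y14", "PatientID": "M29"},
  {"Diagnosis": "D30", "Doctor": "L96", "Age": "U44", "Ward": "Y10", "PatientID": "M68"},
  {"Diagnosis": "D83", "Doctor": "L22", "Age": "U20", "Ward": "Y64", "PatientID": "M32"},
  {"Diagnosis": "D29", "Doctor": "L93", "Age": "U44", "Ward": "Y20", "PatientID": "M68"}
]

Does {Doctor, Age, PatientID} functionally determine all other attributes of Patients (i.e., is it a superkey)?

Yes

All 13 rows have distinct {Doctor, Age, PatientID} values, so {Doctor, Age, PatientID} → (all attributes) holds and {Doctor, Age, PatientID} is a superkey.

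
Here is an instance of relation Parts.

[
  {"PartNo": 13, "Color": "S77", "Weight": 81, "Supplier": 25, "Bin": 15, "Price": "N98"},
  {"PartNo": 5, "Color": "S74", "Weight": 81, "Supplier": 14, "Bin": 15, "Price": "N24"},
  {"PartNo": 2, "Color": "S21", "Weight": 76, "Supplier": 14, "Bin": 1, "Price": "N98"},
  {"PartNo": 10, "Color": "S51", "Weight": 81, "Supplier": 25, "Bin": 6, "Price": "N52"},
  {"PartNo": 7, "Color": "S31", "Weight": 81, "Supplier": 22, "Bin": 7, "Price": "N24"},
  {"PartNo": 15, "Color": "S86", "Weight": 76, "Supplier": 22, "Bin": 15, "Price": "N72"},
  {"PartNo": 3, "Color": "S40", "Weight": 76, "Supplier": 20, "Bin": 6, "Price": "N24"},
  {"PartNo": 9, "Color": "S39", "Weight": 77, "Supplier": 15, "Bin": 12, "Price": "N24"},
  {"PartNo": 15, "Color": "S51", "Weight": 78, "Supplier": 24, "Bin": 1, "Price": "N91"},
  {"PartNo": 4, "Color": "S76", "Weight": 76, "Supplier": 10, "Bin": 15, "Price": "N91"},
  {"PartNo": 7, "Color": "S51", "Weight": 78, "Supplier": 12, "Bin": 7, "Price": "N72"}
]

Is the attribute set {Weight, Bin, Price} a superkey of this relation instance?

All 11 rows have distinct {Weight, Bin, Price} values, so {Weight, Bin, Price} → (all attributes) holds and {Weight, Bin, Price} is a superkey.

Yes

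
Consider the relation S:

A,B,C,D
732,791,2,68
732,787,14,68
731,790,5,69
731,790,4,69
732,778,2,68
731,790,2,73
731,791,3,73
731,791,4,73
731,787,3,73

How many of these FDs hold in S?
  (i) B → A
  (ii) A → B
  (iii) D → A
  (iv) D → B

(i) B → A: B=791: 3 rows → A takes values {732, 731} — violation; B=787: 2 rows → A takes values {732, 731} — violation — fails.
(ii) A → B: A=732: 3 rows → B takes values {791, 787, 778} — violation; A=731: 6 rows → B takes values {790, 791, 787} — violation — fails.
(iii) D → A: every LHS value maps to a single RHS value — holds.
(iv) D → B: D=68: 3 rows → B takes values {791, 787, 778} — violation; D=73: 4 rows → B takes values {790, 791, 787} — violation — fails.
1 of the 4 dependencies holds.

1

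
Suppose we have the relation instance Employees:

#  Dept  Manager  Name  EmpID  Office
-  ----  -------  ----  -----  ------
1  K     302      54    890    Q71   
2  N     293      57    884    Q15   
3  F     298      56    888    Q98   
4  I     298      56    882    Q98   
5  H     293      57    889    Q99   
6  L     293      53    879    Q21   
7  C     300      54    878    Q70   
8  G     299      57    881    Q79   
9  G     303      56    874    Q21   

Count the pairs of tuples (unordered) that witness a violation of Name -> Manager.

5

Name=54: violating pairs (1,7) — 1 pair.
Name=57: violating pairs (2,8), (5,8) — 2 pairs.
Name=56: violating pairs (3,9), (4,9) — 2 pairs.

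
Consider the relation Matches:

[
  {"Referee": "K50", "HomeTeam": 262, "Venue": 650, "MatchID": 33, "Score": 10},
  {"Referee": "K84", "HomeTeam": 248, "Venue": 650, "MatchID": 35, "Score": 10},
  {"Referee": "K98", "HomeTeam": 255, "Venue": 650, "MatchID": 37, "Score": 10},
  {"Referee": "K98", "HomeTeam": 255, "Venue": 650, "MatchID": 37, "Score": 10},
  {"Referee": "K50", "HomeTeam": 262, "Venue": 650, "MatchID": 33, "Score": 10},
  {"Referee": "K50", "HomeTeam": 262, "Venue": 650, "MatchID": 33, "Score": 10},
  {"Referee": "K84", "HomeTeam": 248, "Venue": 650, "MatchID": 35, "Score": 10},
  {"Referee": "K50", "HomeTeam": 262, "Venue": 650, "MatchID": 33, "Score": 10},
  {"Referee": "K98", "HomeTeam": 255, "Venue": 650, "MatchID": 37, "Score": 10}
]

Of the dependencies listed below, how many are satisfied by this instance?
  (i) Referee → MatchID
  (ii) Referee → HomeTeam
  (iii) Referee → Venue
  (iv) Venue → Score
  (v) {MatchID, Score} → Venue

5

(i) Referee → MatchID: every LHS value maps to a single RHS value — holds.
(ii) Referee → HomeTeam: every LHS value maps to a single RHS value — holds.
(iii) Referee → Venue: every LHS value maps to a single RHS value — holds.
(iv) Venue → Score: every LHS value maps to a single RHS value — holds.
(v) {MatchID, Score} → Venue: every LHS value maps to a single RHS value — holds.
5 of the 5 dependencies hold.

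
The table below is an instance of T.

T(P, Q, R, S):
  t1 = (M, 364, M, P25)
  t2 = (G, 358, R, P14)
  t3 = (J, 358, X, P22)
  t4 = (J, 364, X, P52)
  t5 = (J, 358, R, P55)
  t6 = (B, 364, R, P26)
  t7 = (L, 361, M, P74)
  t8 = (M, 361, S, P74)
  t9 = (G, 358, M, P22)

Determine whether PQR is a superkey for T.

All 9 rows have distinct PQR values, so PQR → (all attributes) holds and PQR is a superkey.

Yes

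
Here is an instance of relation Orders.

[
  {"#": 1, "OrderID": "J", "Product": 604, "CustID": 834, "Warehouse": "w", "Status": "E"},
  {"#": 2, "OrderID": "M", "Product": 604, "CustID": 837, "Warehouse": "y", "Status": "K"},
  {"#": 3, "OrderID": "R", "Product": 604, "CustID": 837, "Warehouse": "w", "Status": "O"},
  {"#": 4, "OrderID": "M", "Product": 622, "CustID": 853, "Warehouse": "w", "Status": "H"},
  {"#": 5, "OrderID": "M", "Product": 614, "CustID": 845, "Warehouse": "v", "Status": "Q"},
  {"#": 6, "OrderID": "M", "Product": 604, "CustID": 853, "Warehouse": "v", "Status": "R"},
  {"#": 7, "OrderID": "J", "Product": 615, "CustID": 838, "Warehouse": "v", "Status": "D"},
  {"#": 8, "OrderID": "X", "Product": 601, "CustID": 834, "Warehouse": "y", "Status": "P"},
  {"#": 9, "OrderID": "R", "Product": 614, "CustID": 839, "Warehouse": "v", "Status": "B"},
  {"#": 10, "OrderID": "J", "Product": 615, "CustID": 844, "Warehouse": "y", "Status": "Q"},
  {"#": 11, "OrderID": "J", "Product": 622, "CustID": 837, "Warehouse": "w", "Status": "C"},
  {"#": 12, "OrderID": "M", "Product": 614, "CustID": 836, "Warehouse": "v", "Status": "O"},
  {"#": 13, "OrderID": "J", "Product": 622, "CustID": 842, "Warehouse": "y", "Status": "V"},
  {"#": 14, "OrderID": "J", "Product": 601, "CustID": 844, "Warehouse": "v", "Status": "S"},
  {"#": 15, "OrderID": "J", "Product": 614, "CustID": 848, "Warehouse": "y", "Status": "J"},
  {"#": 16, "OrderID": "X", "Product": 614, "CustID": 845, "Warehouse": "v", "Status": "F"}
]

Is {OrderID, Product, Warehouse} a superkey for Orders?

Rows 5 and 12 have the same {OrderID, Product, Warehouse} value (OrderID=M, Product=614, Warehouse=v) but are distinct tuples, so {OrderID, Product, Warehouse} does not determine every attribute — not a superkey.

No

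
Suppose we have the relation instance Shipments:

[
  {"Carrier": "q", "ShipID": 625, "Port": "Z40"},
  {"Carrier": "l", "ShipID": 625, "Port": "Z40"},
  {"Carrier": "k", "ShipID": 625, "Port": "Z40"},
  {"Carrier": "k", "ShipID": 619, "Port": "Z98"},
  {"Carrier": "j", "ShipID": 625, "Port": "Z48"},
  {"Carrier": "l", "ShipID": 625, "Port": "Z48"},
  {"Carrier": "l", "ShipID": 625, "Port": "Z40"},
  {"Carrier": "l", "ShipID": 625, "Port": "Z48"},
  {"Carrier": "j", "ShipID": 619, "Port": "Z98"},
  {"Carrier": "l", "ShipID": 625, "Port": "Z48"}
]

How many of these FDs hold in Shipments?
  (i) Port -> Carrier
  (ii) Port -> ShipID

1

(i) Port -> Carrier: Port=Z40: 4 rows → Carrier takes values {q, l, k} — violation; Port=Z98: 2 rows → Carrier takes values {k, j} — violation; Port=Z48: 4 rows → Carrier takes values {j, l} — violation — fails.
(ii) Port -> ShipID: every LHS value maps to a single RHS value — holds.
1 of the 2 dependencies holds.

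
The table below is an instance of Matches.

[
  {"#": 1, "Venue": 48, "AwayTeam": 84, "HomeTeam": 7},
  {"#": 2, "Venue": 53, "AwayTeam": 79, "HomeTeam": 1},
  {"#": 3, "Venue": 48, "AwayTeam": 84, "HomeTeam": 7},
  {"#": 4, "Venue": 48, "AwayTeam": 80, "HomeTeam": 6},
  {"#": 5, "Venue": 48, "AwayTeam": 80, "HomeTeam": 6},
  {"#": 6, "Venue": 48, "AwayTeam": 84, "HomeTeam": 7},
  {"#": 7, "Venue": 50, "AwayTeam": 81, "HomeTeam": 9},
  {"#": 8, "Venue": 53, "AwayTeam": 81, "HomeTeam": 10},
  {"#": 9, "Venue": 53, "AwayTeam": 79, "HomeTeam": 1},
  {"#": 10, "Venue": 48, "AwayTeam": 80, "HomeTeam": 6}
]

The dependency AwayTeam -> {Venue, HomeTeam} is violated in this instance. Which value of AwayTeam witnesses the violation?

AwayTeam=84: rows 1, 3, 6 → {Venue,HomeTeam} = (48, 7), (48, 7), (48, 7) ✓
AwayTeam=79: rows 2, 9 → {Venue,HomeTeam} = (53, 1), (53, 1) ✓
AwayTeam=80: rows 4, 5, 10 → {Venue,HomeTeam} = (48, 6), (48, 6), (48, 6) ✓
AwayTeam=81: rows 7, 8 → {Venue,HomeTeam} takes values {(50, 9), (53, 10)} — violation
The only AwayTeam value with inconsistent RHS is AwayTeam=81.

81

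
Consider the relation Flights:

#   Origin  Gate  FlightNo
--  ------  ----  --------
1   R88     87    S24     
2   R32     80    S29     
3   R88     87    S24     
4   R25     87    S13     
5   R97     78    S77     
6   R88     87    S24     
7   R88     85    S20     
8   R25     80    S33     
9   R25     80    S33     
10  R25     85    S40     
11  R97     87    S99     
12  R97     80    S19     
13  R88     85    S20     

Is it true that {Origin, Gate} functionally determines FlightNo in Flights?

(Origin=R88, Gate=87): rows 1, 3, 6 → FlightNo = S24, S24, S24 ✓
(Origin=R32, Gate=80): row 2 → FlightNo = S29 ✓
(Origin=R25, Gate=87): row 4 → FlightNo = S13 ✓
(Origin=R97, Gate=78): row 5 → FlightNo = S77 ✓
(Origin=R88, Gate=85): rows 7, 13 → FlightNo = S20, S20 ✓
(Origin=R25, Gate=80): rows 8, 9 → FlightNo = S33, S33 ✓
(Origin=R25, Gate=85): row 10 → FlightNo = S40 ✓
(Origin=R97, Gate=87): row 11 → FlightNo = S99 ✓
(Origin=R97, Gate=80): row 12 → FlightNo = S19 ✓
Every {Origin, Gate} value is associated with a single FlightNo value, so {Origin, Gate} → FlightNo holds.

Yes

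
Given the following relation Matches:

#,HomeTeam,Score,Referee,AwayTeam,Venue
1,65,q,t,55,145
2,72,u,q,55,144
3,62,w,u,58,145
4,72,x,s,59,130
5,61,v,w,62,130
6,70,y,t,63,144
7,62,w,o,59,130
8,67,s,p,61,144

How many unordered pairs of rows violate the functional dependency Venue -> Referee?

7

Venue=145: violating pairs (1,3) — 1 pair.
Venue=144: violating pairs (2,6), (2,8), (6,8) — 3 pairs.
Venue=130: violating pairs (4,5), (4,7), (5,7) — 3 pairs.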